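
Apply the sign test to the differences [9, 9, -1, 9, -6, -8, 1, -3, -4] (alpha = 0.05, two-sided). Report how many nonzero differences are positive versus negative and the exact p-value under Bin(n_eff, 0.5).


Step 1: Discard zero differences. Original n = 9; n_eff = number of nonzero differences = 9.
Nonzero differences (with sign): +9, +9, -1, +9, -6, -8, +1, -3, -4
Step 2: Count signs: positive = 4, negative = 5.
Step 3: Under H0: P(positive) = 0.5, so the number of positives S ~ Bin(9, 0.5).
Step 4: Two-sided exact p-value = sum of Bin(9,0.5) probabilities at or below the observed probability = 1.000000.
Step 5: alpha = 0.05. fail to reject H0.

n_eff = 9, pos = 4, neg = 5, p = 1.000000, fail to reject H0.


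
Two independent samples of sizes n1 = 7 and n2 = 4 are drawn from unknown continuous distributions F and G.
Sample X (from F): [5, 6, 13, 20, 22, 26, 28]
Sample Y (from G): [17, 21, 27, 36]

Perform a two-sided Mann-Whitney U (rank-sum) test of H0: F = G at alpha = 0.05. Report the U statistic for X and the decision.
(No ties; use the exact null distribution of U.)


Step 1: Combine and sort all 11 observations; assign midranks.
sorted (value, group): (5,X), (6,X), (13,X), (17,Y), (20,X), (21,Y), (22,X), (26,X), (27,Y), (28,X), (36,Y)
ranks: 5->1, 6->2, 13->3, 17->4, 20->5, 21->6, 22->7, 26->8, 27->9, 28->10, 36->11
Step 2: Rank sum for X: R1 = 1 + 2 + 3 + 5 + 7 + 8 + 10 = 36.
Step 3: U_X = R1 - n1(n1+1)/2 = 36 - 7*8/2 = 36 - 28 = 8.
       U_Y = n1*n2 - U_X = 28 - 8 = 20.
Step 4: No ties, so the exact null distribution of U (based on enumerating the C(11,7) = 330 equally likely rank assignments) gives the two-sided p-value.
Step 5: p-value = 0.315152; compare to alpha = 0.05. fail to reject H0.

U_X = 8, p = 0.315152, fail to reject H0 at alpha = 0.05.


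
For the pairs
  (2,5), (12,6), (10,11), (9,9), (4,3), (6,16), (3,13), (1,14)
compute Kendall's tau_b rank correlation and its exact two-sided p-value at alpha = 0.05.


Step 1: Enumerate the 28 unordered pairs (i,j) with i<j and classify each by sign(x_j-x_i) * sign(y_j-y_i).
  (1,2):dx=+10,dy=+1->C; (1,3):dx=+8,dy=+6->C; (1,4):dx=+7,dy=+4->C; (1,5):dx=+2,dy=-2->D
  (1,6):dx=+4,dy=+11->C; (1,7):dx=+1,dy=+8->C; (1,8):dx=-1,dy=+9->D; (2,3):dx=-2,dy=+5->D
  (2,4):dx=-3,dy=+3->D; (2,5):dx=-8,dy=-3->C; (2,6):dx=-6,dy=+10->D; (2,7):dx=-9,dy=+7->D
  (2,8):dx=-11,dy=+8->D; (3,4):dx=-1,dy=-2->C; (3,5):dx=-6,dy=-8->C; (3,6):dx=-4,dy=+5->D
  (3,7):dx=-7,dy=+2->D; (3,8):dx=-9,dy=+3->D; (4,5):dx=-5,dy=-6->C; (4,6):dx=-3,dy=+7->D
  (4,7):dx=-6,dy=+4->D; (4,8):dx=-8,dy=+5->D; (5,6):dx=+2,dy=+13->C; (5,7):dx=-1,dy=+10->D
  (5,8):dx=-3,dy=+11->D; (6,7):dx=-3,dy=-3->C; (6,8):dx=-5,dy=-2->C; (7,8):dx=-2,dy=+1->D
Step 2: C = 12, D = 16, total pairs = 28.
Step 3: tau = (C - D)/(n(n-1)/2) = (12 - 16)/28 = -0.142857.
Step 4: Exact two-sided p-value (enumerate n! = 40320 permutations of y under H0): p = 0.719544.
Step 5: alpha = 0.05. fail to reject H0.

tau_b = -0.1429 (C=12, D=16), p = 0.719544, fail to reject H0.


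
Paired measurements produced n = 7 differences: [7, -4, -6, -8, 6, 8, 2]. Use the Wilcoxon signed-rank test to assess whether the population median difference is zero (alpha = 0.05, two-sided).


Step 1: Drop any zero differences (none here) and take |d_i|.
|d| = [7, 4, 6, 8, 6, 8, 2]
Step 2: Midrank |d_i| (ties get averaged ranks).
ranks: |7|->5, |4|->2, |6|->3.5, |8|->6.5, |6|->3.5, |8|->6.5, |2|->1
Step 3: Attach original signs; sum ranks with positive sign and with negative sign.
W+ = 5 + 3.5 + 6.5 + 1 = 16
W- = 2 + 3.5 + 6.5 = 12
(Check: W+ + W- = 28 should equal n(n+1)/2 = 28.)
Step 4: Test statistic W = min(W+, W-) = 12.
Step 5: Ties in |d|, so use the tie-corrected normal approximation.
        E[W] = n(n+1)/4 = 7*8/4 = 14.
        Tie groups: |d|=6 (t=2), |d|=8 (t=2); sum(t^3 - t) = 12.
        Var[W] = n(n+1)(2n+1)/24 - sum(t^3-t)/48 = 840/24 - 12/48 = 34.75.
        z = (W - E[W]) / sqrt(Var[W]) = (12 - 14) / 5.8949 = -0.3393.
        Two-sided p = 2*Phi(z) = 0.734402.
Step 6: alpha = 0.05. fail to reject H0.

W+ = 16, W- = 12, W = min = 12, p = 0.734402, fail to reject H0.


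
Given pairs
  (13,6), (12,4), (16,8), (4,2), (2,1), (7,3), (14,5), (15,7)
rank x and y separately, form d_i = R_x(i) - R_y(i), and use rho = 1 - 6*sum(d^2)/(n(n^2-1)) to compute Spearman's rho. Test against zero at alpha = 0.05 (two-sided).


Step 1: Rank x and y separately (midranks; no ties here).
rank(x): 13->5, 12->4, 16->8, 4->2, 2->1, 7->3, 14->6, 15->7
rank(y): 6->6, 4->4, 8->8, 2->2, 1->1, 3->3, 5->5, 7->7
Step 2: d_i = R_x(i) - R_y(i); compute d_i^2.
  (5-6)^2=1, (4-4)^2=0, (8-8)^2=0, (2-2)^2=0, (1-1)^2=0, (3-3)^2=0, (6-5)^2=1, (7-7)^2=0
sum(d^2) = 2.
Step 3: rho = 1 - 6*2 / (8*(8^2 - 1)) = 1 - 12/504 = 0.976190.
Step 4: Under H0, t = rho * sqrt((n-2)/(1-rho^2)) = 11.0235 ~ t(6).
Step 5: Two-sided p-value from the t-distribution with 6 df = 0.000033.
Step 6: alpha = 0.05. reject H0.

rho = 0.9762, p = 0.000033, reject H0 at alpha = 0.05.


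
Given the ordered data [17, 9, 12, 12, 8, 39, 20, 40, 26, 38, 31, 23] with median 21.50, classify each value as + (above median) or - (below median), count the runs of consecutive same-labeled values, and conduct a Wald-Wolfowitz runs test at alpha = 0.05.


Step 1: Compute median = 21.50; label A = above, B = below.
Labels in order: BBBBBABAAAAA  (n_A = 6, n_B = 6)
Step 2: Count runs R = 4.
Step 3: Under H0 (random ordering), E[R] = 2*n_A*n_B/(n_A+n_B) + 1 = 2*6*6/12 + 1 = 7.0000.
        Var[R] = 2*n_A*n_B*(2*n_A*n_B - n_A - n_B) / ((n_A+n_B)^2 * (n_A+n_B-1)) = 4320/1584 = 2.7273.
        SD[R] = 1.6514.
Step 4: Continuity-corrected z = (R + 0.5 - E[R]) / SD[R] = (4 + 0.5 - 7.0000) / 1.6514 = -1.5138.
Step 5: Two-sided p-value via normal approximation = 2*(1 - Phi(|z|)) = 0.130070.
Step 6: alpha = 0.05. fail to reject H0.

R = 4, z = -1.5138, p = 0.130070, fail to reject H0.


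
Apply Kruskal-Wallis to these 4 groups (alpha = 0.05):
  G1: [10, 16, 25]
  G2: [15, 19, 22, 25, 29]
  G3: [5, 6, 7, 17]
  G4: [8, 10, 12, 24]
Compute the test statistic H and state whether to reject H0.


Step 1: Combine all N = 16 observations and assign midranks.
sorted (value, group, rank): (5,G3,1), (6,G3,2), (7,G3,3), (8,G4,4), (10,G1,5.5), (10,G4,5.5), (12,G4,7), (15,G2,8), (16,G1,9), (17,G3,10), (19,G2,11), (22,G2,12), (24,G4,13), (25,G1,14.5), (25,G2,14.5), (29,G2,16)
Step 2: Sum ranks within each group.
R_1 = 29 (n_1 = 3)
R_2 = 61.5 (n_2 = 5)
R_3 = 16 (n_3 = 4)
R_4 = 29.5 (n_4 = 4)
Step 3: H = 12/(N(N+1)) * sum(R_i^2/n_i) - 3(N+1)
     = 12/(16*17) * (29^2/3 + 61.5^2/5 + 16^2/4 + 29.5^2/4) - 3*17
     = 0.044118 * 1318.35 - 51
     = 7.162316.
Step 4: Ties present; correction factor C = 1 - 12/(16^3 - 16) = 0.997059. Corrected H = 7.162316 / 0.997059 = 7.183444.
Step 5: Under H0, H ~ chi^2(3); p-value = 0.066275.
Step 6: alpha = 0.05. fail to reject H0.

H = 7.1834, df = 3, p = 0.066275, fail to reject H0.


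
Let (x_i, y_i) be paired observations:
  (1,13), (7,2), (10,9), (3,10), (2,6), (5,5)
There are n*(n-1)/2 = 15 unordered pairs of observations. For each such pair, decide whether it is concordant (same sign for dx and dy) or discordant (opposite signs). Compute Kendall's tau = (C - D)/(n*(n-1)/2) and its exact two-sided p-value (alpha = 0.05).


Step 1: Enumerate the 15 unordered pairs (i,j) with i<j and classify each by sign(x_j-x_i) * sign(y_j-y_i).
  (1,2):dx=+6,dy=-11->D; (1,3):dx=+9,dy=-4->D; (1,4):dx=+2,dy=-3->D; (1,5):dx=+1,dy=-7->D
  (1,6):dx=+4,dy=-8->D; (2,3):dx=+3,dy=+7->C; (2,4):dx=-4,dy=+8->D; (2,5):dx=-5,dy=+4->D
  (2,6):dx=-2,dy=+3->D; (3,4):dx=-7,dy=+1->D; (3,5):dx=-8,dy=-3->C; (3,6):dx=-5,dy=-4->C
  (4,5):dx=-1,dy=-4->C; (4,6):dx=+2,dy=-5->D; (5,6):dx=+3,dy=-1->D
Step 2: C = 4, D = 11, total pairs = 15.
Step 3: tau = (C - D)/(n(n-1)/2) = (4 - 11)/15 = -0.466667.
Step 4: Exact two-sided p-value (enumerate n! = 720 permutations of y under H0): p = 0.272222.
Step 5: alpha = 0.05. fail to reject H0.

tau_b = -0.4667 (C=4, D=11), p = 0.272222, fail to reject H0.


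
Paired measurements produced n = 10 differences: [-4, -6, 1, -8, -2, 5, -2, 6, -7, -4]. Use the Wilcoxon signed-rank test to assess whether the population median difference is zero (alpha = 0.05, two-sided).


Step 1: Drop any zero differences (none here) and take |d_i|.
|d| = [4, 6, 1, 8, 2, 5, 2, 6, 7, 4]
Step 2: Midrank |d_i| (ties get averaged ranks).
ranks: |4|->4.5, |6|->7.5, |1|->1, |8|->10, |2|->2.5, |5|->6, |2|->2.5, |6|->7.5, |7|->9, |4|->4.5
Step 3: Attach original signs; sum ranks with positive sign and with negative sign.
W+ = 1 + 6 + 7.5 = 14.5
W- = 4.5 + 7.5 + 10 + 2.5 + 2.5 + 9 + 4.5 = 40.5
(Check: W+ + W- = 55 should equal n(n+1)/2 = 55.)
Step 4: Test statistic W = min(W+, W-) = 14.5.
Step 5: Ties in |d|, so use the tie-corrected normal approximation.
        E[W] = n(n+1)/4 = 10*11/4 = 27.5.
        Tie groups: |d|=2 (t=2), |d|=4 (t=2), |d|=6 (t=2); sum(t^3 - t) = 18.
        Var[W] = n(n+1)(2n+1)/24 - sum(t^3-t)/48 = 2310/24 - 18/48 = 95.875.
        z = (W - E[W]) / sqrt(Var[W]) = (14.5 - 27.5) / 9.7916 = -1.3277.
        Two-sided p = 2*Phi(z) = 0.184287.
Step 6: alpha = 0.05. fail to reject H0.

W+ = 14.5, W- = 40.5, W = min = 14.5, p = 0.184287, fail to reject H0.


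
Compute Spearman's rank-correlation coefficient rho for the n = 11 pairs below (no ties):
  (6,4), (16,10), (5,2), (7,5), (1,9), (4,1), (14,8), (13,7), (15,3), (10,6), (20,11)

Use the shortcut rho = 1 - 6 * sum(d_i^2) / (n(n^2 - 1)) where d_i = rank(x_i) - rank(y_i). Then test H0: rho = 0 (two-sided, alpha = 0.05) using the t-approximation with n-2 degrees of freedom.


Step 1: Rank x and y separately (midranks; no ties here).
rank(x): 6->4, 16->10, 5->3, 7->5, 1->1, 4->2, 14->8, 13->7, 15->9, 10->6, 20->11
rank(y): 4->4, 10->10, 2->2, 5->5, 9->9, 1->1, 8->8, 7->7, 3->3, 6->6, 11->11
Step 2: d_i = R_x(i) - R_y(i); compute d_i^2.
  (4-4)^2=0, (10-10)^2=0, (3-2)^2=1, (5-5)^2=0, (1-9)^2=64, (2-1)^2=1, (8-8)^2=0, (7-7)^2=0, (9-3)^2=36, (6-6)^2=0, (11-11)^2=0
sum(d^2) = 102.
Step 3: rho = 1 - 6*102 / (11*(11^2 - 1)) = 1 - 612/1320 = 0.536364.
Step 4: Under H0, t = rho * sqrt((n-2)/(1-rho^2)) = 1.9065 ~ t(9).
Step 5: Two-sided p-value from the t-distribution with 9 df = 0.088953.
Step 6: alpha = 0.05. fail to reject H0.

rho = 0.5364, p = 0.088953, fail to reject H0 at alpha = 0.05.


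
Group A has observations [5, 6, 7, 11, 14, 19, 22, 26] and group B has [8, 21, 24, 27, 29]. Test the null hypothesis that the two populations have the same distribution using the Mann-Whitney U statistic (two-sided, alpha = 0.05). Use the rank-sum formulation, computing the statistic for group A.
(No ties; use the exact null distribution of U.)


Step 1: Combine and sort all 13 observations; assign midranks.
sorted (value, group): (5,X), (6,X), (7,X), (8,Y), (11,X), (14,X), (19,X), (21,Y), (22,X), (24,Y), (26,X), (27,Y), (29,Y)
ranks: 5->1, 6->2, 7->3, 8->4, 11->5, 14->6, 19->7, 21->8, 22->9, 24->10, 26->11, 27->12, 29->13
Step 2: Rank sum for X: R1 = 1 + 2 + 3 + 5 + 6 + 7 + 9 + 11 = 44.
Step 3: U_X = R1 - n1(n1+1)/2 = 44 - 8*9/2 = 44 - 36 = 8.
       U_Y = n1*n2 - U_X = 40 - 8 = 32.
Step 4: No ties, so the exact null distribution of U (based on enumerating the C(13,8) = 1287 equally likely rank assignments) gives the two-sided p-value.
Step 5: p-value = 0.093240; compare to alpha = 0.05. fail to reject H0.

U_X = 8, p = 0.093240, fail to reject H0 at alpha = 0.05.


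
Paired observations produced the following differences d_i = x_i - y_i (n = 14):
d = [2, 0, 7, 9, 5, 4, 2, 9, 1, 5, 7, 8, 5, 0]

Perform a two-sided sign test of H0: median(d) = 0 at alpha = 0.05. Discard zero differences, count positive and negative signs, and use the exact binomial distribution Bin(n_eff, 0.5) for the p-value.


Step 1: Discard zero differences. Original n = 14; n_eff = number of nonzero differences = 12.
Nonzero differences (with sign): +2, +7, +9, +5, +4, +2, +9, +1, +5, +7, +8, +5
Step 2: Count signs: positive = 12, negative = 0.
Step 3: Under H0: P(positive) = 0.5, so the number of positives S ~ Bin(12, 0.5).
Step 4: Two-sided exact p-value = sum of Bin(12,0.5) probabilities at or below the observed probability = 0.000488.
Step 5: alpha = 0.05. reject H0.

n_eff = 12, pos = 12, neg = 0, p = 0.000488, reject H0.


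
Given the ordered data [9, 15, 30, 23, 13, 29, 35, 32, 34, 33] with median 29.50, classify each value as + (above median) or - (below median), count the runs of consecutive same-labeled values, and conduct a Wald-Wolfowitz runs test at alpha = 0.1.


Step 1: Compute median = 29.50; label A = above, B = below.
Labels in order: BBABBBAAAA  (n_A = 5, n_B = 5)
Step 2: Count runs R = 4.
Step 3: Under H0 (random ordering), E[R] = 2*n_A*n_B/(n_A+n_B) + 1 = 2*5*5/10 + 1 = 6.0000.
        Var[R] = 2*n_A*n_B*(2*n_A*n_B - n_A - n_B) / ((n_A+n_B)^2 * (n_A+n_B-1)) = 2000/900 = 2.2222.
        SD[R] = 1.4907.
Step 4: Continuity-corrected z = (R + 0.5 - E[R]) / SD[R] = (4 + 0.5 - 6.0000) / 1.4907 = -1.0062.
Step 5: Two-sided p-value via normal approximation = 2*(1 - Phi(|z|)) = 0.314305.
Step 6: alpha = 0.1. fail to reject H0.

R = 4, z = -1.0062, p = 0.314305, fail to reject H0.


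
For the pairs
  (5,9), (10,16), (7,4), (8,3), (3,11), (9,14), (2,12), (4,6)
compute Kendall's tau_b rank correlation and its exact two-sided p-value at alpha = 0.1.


Step 1: Enumerate the 28 unordered pairs (i,j) with i<j and classify each by sign(x_j-x_i) * sign(y_j-y_i).
  (1,2):dx=+5,dy=+7->C; (1,3):dx=+2,dy=-5->D; (1,4):dx=+3,dy=-6->D; (1,5):dx=-2,dy=+2->D
  (1,6):dx=+4,dy=+5->C; (1,7):dx=-3,dy=+3->D; (1,8):dx=-1,dy=-3->C; (2,3):dx=-3,dy=-12->C
  (2,4):dx=-2,dy=-13->C; (2,5):dx=-7,dy=-5->C; (2,6):dx=-1,dy=-2->C; (2,7):dx=-8,dy=-4->C
  (2,8):dx=-6,dy=-10->C; (3,4):dx=+1,dy=-1->D; (3,5):dx=-4,dy=+7->D; (3,6):dx=+2,dy=+10->C
  (3,7):dx=-5,dy=+8->D; (3,8):dx=-3,dy=+2->D; (4,5):dx=-5,dy=+8->D; (4,6):dx=+1,dy=+11->C
  (4,7):dx=-6,dy=+9->D; (4,8):dx=-4,dy=+3->D; (5,6):dx=+6,dy=+3->C; (5,7):dx=-1,dy=+1->D
  (5,8):dx=+1,dy=-5->D; (6,7):dx=-7,dy=-2->C; (6,8):dx=-5,dy=-8->C; (7,8):dx=+2,dy=-6->D
Step 2: C = 14, D = 14, total pairs = 28.
Step 3: tau = (C - D)/(n(n-1)/2) = (14 - 14)/28 = 0.000000.
Step 4: Exact two-sided p-value (enumerate n! = 40320 permutations of y under H0): p = 1.000000.
Step 5: alpha = 0.1. fail to reject H0.

tau_b = 0.0000 (C=14, D=14), p = 1.000000, fail to reject H0.


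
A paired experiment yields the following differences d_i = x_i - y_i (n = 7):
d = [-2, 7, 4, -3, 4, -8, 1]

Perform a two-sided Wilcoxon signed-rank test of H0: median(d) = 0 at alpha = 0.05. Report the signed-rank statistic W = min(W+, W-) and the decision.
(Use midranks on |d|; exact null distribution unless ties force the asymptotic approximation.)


Step 1: Drop any zero differences (none here) and take |d_i|.
|d| = [2, 7, 4, 3, 4, 8, 1]
Step 2: Midrank |d_i| (ties get averaged ranks).
ranks: |2|->2, |7|->6, |4|->4.5, |3|->3, |4|->4.5, |8|->7, |1|->1
Step 3: Attach original signs; sum ranks with positive sign and with negative sign.
W+ = 6 + 4.5 + 4.5 + 1 = 16
W- = 2 + 3 + 7 = 12
(Check: W+ + W- = 28 should equal n(n+1)/2 = 28.)
Step 4: Test statistic W = min(W+, W-) = 12.
Step 5: Ties in |d|, so use the tie-corrected normal approximation.
        E[W] = n(n+1)/4 = 7*8/4 = 14.
        Tie groups: |d|=4 (t=2); sum(t^3 - t) = 6.
        Var[W] = n(n+1)(2n+1)/24 - sum(t^3-t)/48 = 840/24 - 6/48 = 34.875.
        z = (W - E[W]) / sqrt(Var[W]) = (12 - 14) / 5.9055 = -0.3387.
        Two-sided p = 2*Phi(z) = 0.734861.
Step 6: alpha = 0.05. fail to reject H0.

W+ = 16, W- = 12, W = min = 12, p = 0.734861, fail to reject H0.


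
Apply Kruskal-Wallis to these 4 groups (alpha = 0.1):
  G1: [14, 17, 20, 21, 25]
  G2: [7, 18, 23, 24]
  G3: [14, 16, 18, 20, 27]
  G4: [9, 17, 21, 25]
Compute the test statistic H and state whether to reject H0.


Step 1: Combine all N = 18 observations and assign midranks.
sorted (value, group, rank): (7,G2,1), (9,G4,2), (14,G1,3.5), (14,G3,3.5), (16,G3,5), (17,G1,6.5), (17,G4,6.5), (18,G2,8.5), (18,G3,8.5), (20,G1,10.5), (20,G3,10.5), (21,G1,12.5), (21,G4,12.5), (23,G2,14), (24,G2,15), (25,G1,16.5), (25,G4,16.5), (27,G3,18)
Step 2: Sum ranks within each group.
R_1 = 49.5 (n_1 = 5)
R_2 = 38.5 (n_2 = 4)
R_3 = 45.5 (n_3 = 5)
R_4 = 37.5 (n_4 = 4)
Step 3: H = 12/(N(N+1)) * sum(R_i^2/n_i) - 3(N+1)
     = 12/(18*19) * (49.5^2/5 + 38.5^2/4 + 45.5^2/5 + 37.5^2/4) - 3*19
     = 0.035088 * 1626.22 - 57
     = 0.060526.
Step 4: Ties present; correction factor C = 1 - 36/(18^3 - 18) = 0.993808. Corrected H = 0.060526 / 0.993808 = 0.060903.
Step 5: Under H0, H ~ chi^2(3); p-value = 0.996075.
Step 6: alpha = 0.1. fail to reject H0.

H = 0.0609, df = 3, p = 0.996075, fail to reject H0.


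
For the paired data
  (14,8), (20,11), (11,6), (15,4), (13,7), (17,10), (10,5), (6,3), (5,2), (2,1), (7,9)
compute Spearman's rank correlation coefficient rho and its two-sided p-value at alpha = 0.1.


Step 1: Rank x and y separately (midranks; no ties here).
rank(x): 14->8, 20->11, 11->6, 15->9, 13->7, 17->10, 10->5, 6->3, 5->2, 2->1, 7->4
rank(y): 8->8, 11->11, 6->6, 4->4, 7->7, 10->10, 5->5, 3->3, 2->2, 1->1, 9->9
Step 2: d_i = R_x(i) - R_y(i); compute d_i^2.
  (8-8)^2=0, (11-11)^2=0, (6-6)^2=0, (9-4)^2=25, (7-7)^2=0, (10-10)^2=0, (5-5)^2=0, (3-3)^2=0, (2-2)^2=0, (1-1)^2=0, (4-9)^2=25
sum(d^2) = 50.
Step 3: rho = 1 - 6*50 / (11*(11^2 - 1)) = 1 - 300/1320 = 0.772727.
Step 4: Under H0, t = rho * sqrt((n-2)/(1-rho^2)) = 3.6522 ~ t(9).
Step 5: Two-sided p-value from the t-distribution with 9 df = 0.005299.
Step 6: alpha = 0.1. reject H0.

rho = 0.7727, p = 0.005299, reject H0 at alpha = 0.1.


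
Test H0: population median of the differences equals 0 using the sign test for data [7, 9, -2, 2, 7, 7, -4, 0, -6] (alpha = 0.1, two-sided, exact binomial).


Step 1: Discard zero differences. Original n = 9; n_eff = number of nonzero differences = 8.
Nonzero differences (with sign): +7, +9, -2, +2, +7, +7, -4, -6
Step 2: Count signs: positive = 5, negative = 3.
Step 3: Under H0: P(positive) = 0.5, so the number of positives S ~ Bin(8, 0.5).
Step 4: Two-sided exact p-value = sum of Bin(8,0.5) probabilities at or below the observed probability = 0.726562.
Step 5: alpha = 0.1. fail to reject H0.

n_eff = 8, pos = 5, neg = 3, p = 0.726562, fail to reject H0.


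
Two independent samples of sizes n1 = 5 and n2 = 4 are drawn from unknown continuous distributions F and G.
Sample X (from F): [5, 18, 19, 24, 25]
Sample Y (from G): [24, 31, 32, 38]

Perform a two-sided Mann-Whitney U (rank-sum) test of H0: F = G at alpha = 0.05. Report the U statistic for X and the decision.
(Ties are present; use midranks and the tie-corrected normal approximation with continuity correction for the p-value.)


Step 1: Combine and sort all 9 observations; assign midranks.
sorted (value, group): (5,X), (18,X), (19,X), (24,X), (24,Y), (25,X), (31,Y), (32,Y), (38,Y)
ranks: 5->1, 18->2, 19->3, 24->4.5, 24->4.5, 25->6, 31->7, 32->8, 38->9
Step 2: Rank sum for X: R1 = 1 + 2 + 3 + 4.5 + 6 = 16.5.
Step 3: U_X = R1 - n1(n1+1)/2 = 16.5 - 5*6/2 = 16.5 - 15 = 1.5.
       U_Y = n1*n2 - U_X = 20 - 1.5 = 18.5.
Step 4: Ties are present, so use the tie-corrected normal approximation (with continuity correction) for the p-value.
Step 5: p-value = 0.049090; compare to alpha = 0.05. reject H0.

U_X = 1.5, p = 0.049090, reject H0 at alpha = 0.05.


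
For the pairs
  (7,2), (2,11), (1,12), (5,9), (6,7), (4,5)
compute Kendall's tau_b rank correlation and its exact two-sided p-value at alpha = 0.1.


Step 1: Enumerate the 15 unordered pairs (i,j) with i<j and classify each by sign(x_j-x_i) * sign(y_j-y_i).
  (1,2):dx=-5,dy=+9->D; (1,3):dx=-6,dy=+10->D; (1,4):dx=-2,dy=+7->D; (1,5):dx=-1,dy=+5->D
  (1,6):dx=-3,dy=+3->D; (2,3):dx=-1,dy=+1->D; (2,4):dx=+3,dy=-2->D; (2,5):dx=+4,dy=-4->D
  (2,6):dx=+2,dy=-6->D; (3,4):dx=+4,dy=-3->D; (3,5):dx=+5,dy=-5->D; (3,6):dx=+3,dy=-7->D
  (4,5):dx=+1,dy=-2->D; (4,6):dx=-1,dy=-4->C; (5,6):dx=-2,dy=-2->C
Step 2: C = 2, D = 13, total pairs = 15.
Step 3: tau = (C - D)/(n(n-1)/2) = (2 - 13)/15 = -0.733333.
Step 4: Exact two-sided p-value (enumerate n! = 720 permutations of y under H0): p = 0.055556.
Step 5: alpha = 0.1. reject H0.

tau_b = -0.7333 (C=2, D=13), p = 0.055556, reject H0.


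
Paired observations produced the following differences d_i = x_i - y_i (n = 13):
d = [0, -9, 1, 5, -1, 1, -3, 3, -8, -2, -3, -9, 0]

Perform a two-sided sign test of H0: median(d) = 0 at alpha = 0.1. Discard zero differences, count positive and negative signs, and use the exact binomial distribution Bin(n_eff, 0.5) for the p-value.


Step 1: Discard zero differences. Original n = 13; n_eff = number of nonzero differences = 11.
Nonzero differences (with sign): -9, +1, +5, -1, +1, -3, +3, -8, -2, -3, -9
Step 2: Count signs: positive = 4, negative = 7.
Step 3: Under H0: P(positive) = 0.5, so the number of positives S ~ Bin(11, 0.5).
Step 4: Two-sided exact p-value = sum of Bin(11,0.5) probabilities at or below the observed probability = 0.548828.
Step 5: alpha = 0.1. fail to reject H0.

n_eff = 11, pos = 4, neg = 7, p = 0.548828, fail to reject H0.


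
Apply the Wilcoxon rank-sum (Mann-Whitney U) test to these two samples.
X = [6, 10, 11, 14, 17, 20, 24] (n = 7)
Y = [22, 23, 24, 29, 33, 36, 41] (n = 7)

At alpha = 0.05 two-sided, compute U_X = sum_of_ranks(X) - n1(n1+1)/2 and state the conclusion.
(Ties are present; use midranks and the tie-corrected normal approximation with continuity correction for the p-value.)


Step 1: Combine and sort all 14 observations; assign midranks.
sorted (value, group): (6,X), (10,X), (11,X), (14,X), (17,X), (20,X), (22,Y), (23,Y), (24,X), (24,Y), (29,Y), (33,Y), (36,Y), (41,Y)
ranks: 6->1, 10->2, 11->3, 14->4, 17->5, 20->6, 22->7, 23->8, 24->9.5, 24->9.5, 29->11, 33->12, 36->13, 41->14
Step 2: Rank sum for X: R1 = 1 + 2 + 3 + 4 + 5 + 6 + 9.5 = 30.5.
Step 3: U_X = R1 - n1(n1+1)/2 = 30.5 - 7*8/2 = 30.5 - 28 = 2.5.
       U_Y = n1*n2 - U_X = 49 - 2.5 = 46.5.
Step 4: Ties are present, so use the tie-corrected normal approximation (with continuity correction) for the p-value.
Step 5: p-value = 0.005956; compare to alpha = 0.05. reject H0.

U_X = 2.5, p = 0.005956, reject H0 at alpha = 0.05.


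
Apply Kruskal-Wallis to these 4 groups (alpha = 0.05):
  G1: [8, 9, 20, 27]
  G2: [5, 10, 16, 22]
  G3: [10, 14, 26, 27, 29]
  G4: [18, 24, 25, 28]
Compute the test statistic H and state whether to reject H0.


Step 1: Combine all N = 17 observations and assign midranks.
sorted (value, group, rank): (5,G2,1), (8,G1,2), (9,G1,3), (10,G2,4.5), (10,G3,4.5), (14,G3,6), (16,G2,7), (18,G4,8), (20,G1,9), (22,G2,10), (24,G4,11), (25,G4,12), (26,G3,13), (27,G1,14.5), (27,G3,14.5), (28,G4,16), (29,G3,17)
Step 2: Sum ranks within each group.
R_1 = 28.5 (n_1 = 4)
R_2 = 22.5 (n_2 = 4)
R_3 = 55 (n_3 = 5)
R_4 = 47 (n_4 = 4)
Step 3: H = 12/(N(N+1)) * sum(R_i^2/n_i) - 3(N+1)
     = 12/(17*18) * (28.5^2/4 + 22.5^2/4 + 55^2/5 + 47^2/4) - 3*18
     = 0.039216 * 1486.88 - 54
     = 4.308824.
Step 4: Ties present; correction factor C = 1 - 12/(17^3 - 17) = 0.997549. Corrected H = 4.308824 / 0.997549 = 4.319410.
Step 5: Under H0, H ~ chi^2(3); p-value = 0.228975.
Step 6: alpha = 0.05. fail to reject H0.

H = 4.3194, df = 3, p = 0.228975, fail to reject H0.


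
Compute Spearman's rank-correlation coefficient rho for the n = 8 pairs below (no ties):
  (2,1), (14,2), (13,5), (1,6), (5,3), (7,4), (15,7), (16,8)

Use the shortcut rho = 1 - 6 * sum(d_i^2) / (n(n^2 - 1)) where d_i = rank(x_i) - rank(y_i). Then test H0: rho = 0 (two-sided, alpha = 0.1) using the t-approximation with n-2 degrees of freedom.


Step 1: Rank x and y separately (midranks; no ties here).
rank(x): 2->2, 14->6, 13->5, 1->1, 5->3, 7->4, 15->7, 16->8
rank(y): 1->1, 2->2, 5->5, 6->6, 3->3, 4->4, 7->7, 8->8
Step 2: d_i = R_x(i) - R_y(i); compute d_i^2.
  (2-1)^2=1, (6-2)^2=16, (5-5)^2=0, (1-6)^2=25, (3-3)^2=0, (4-4)^2=0, (7-7)^2=0, (8-8)^2=0
sum(d^2) = 42.
Step 3: rho = 1 - 6*42 / (8*(8^2 - 1)) = 1 - 252/504 = 0.500000.
Step 4: Under H0, t = rho * sqrt((n-2)/(1-rho^2)) = 1.4142 ~ t(6).
Step 5: Two-sided p-value from the t-distribution with 6 df = 0.207031.
Step 6: alpha = 0.1. fail to reject H0.

rho = 0.5000, p = 0.207031, fail to reject H0 at alpha = 0.1.


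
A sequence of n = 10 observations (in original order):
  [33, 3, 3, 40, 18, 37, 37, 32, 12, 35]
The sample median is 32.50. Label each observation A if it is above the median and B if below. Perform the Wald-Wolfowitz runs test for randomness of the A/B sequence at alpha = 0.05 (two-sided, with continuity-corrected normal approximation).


Step 1: Compute median = 32.50; label A = above, B = below.
Labels in order: ABBABAABBA  (n_A = 5, n_B = 5)
Step 2: Count runs R = 7.
Step 3: Under H0 (random ordering), E[R] = 2*n_A*n_B/(n_A+n_B) + 1 = 2*5*5/10 + 1 = 6.0000.
        Var[R] = 2*n_A*n_B*(2*n_A*n_B - n_A - n_B) / ((n_A+n_B)^2 * (n_A+n_B-1)) = 2000/900 = 2.2222.
        SD[R] = 1.4907.
Step 4: Continuity-corrected z = (R - 0.5 - E[R]) / SD[R] = (7 - 0.5 - 6.0000) / 1.4907 = 0.3354.
Step 5: Two-sided p-value via normal approximation = 2*(1 - Phi(|z|)) = 0.737316.
Step 6: alpha = 0.05. fail to reject H0.

R = 7, z = 0.3354, p = 0.737316, fail to reject H0.


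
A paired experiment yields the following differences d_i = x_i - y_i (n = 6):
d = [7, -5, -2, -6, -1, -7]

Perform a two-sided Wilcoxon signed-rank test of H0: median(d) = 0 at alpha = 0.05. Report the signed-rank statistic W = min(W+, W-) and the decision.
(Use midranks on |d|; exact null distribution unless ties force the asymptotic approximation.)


Step 1: Drop any zero differences (none here) and take |d_i|.
|d| = [7, 5, 2, 6, 1, 7]
Step 2: Midrank |d_i| (ties get averaged ranks).
ranks: |7|->5.5, |5|->3, |2|->2, |6|->4, |1|->1, |7|->5.5
Step 3: Attach original signs; sum ranks with positive sign and with negative sign.
W+ = 5.5 = 5.5
W- = 3 + 2 + 4 + 1 + 5.5 = 15.5
(Check: W+ + W- = 21 should equal n(n+1)/2 = 21.)
Step 4: Test statistic W = min(W+, W-) = 5.5.
Step 5: Ties in |d|, so use the tie-corrected normal approximation.
        E[W] = n(n+1)/4 = 6*7/4 = 10.5.
        Tie groups: |d|=7 (t=2); sum(t^3 - t) = 6.
        Var[W] = n(n+1)(2n+1)/24 - sum(t^3-t)/48 = 546/24 - 6/48 = 22.625.
        z = (W - E[W]) / sqrt(Var[W]) = (5.5 - 10.5) / 4.7566 = -1.0512.
        Two-sided p = 2*Phi(z) = 0.293177.
Step 6: alpha = 0.05. fail to reject H0.

W+ = 5.5, W- = 15.5, W = min = 5.5, p = 0.293177, fail to reject H0.


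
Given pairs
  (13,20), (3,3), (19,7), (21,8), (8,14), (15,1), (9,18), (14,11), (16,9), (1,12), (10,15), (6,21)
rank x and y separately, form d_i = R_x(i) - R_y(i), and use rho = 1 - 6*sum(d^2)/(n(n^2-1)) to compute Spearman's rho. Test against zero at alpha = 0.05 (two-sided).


Step 1: Rank x and y separately (midranks; no ties here).
rank(x): 13->7, 3->2, 19->11, 21->12, 8->4, 15->9, 9->5, 14->8, 16->10, 1->1, 10->6, 6->3
rank(y): 20->11, 3->2, 7->3, 8->4, 14->8, 1->1, 18->10, 11->6, 9->5, 12->7, 15->9, 21->12
Step 2: d_i = R_x(i) - R_y(i); compute d_i^2.
  (7-11)^2=16, (2-2)^2=0, (11-3)^2=64, (12-4)^2=64, (4-8)^2=16, (9-1)^2=64, (5-10)^2=25, (8-6)^2=4, (10-5)^2=25, (1-7)^2=36, (6-9)^2=9, (3-12)^2=81
sum(d^2) = 404.
Step 3: rho = 1 - 6*404 / (12*(12^2 - 1)) = 1 - 2424/1716 = -0.412587.
Step 4: Under H0, t = rho * sqrt((n-2)/(1-rho^2)) = -1.4323 ~ t(10).
Step 5: Two-sided p-value from the t-distribution with 10 df = 0.182564.
Step 6: alpha = 0.05. fail to reject H0.

rho = -0.4126, p = 0.182564, fail to reject H0 at alpha = 0.05.


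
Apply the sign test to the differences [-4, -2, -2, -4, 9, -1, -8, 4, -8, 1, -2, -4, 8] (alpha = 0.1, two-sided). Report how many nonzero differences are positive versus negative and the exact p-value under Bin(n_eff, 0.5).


Step 1: Discard zero differences. Original n = 13; n_eff = number of nonzero differences = 13.
Nonzero differences (with sign): -4, -2, -2, -4, +9, -1, -8, +4, -8, +1, -2, -4, +8
Step 2: Count signs: positive = 4, negative = 9.
Step 3: Under H0: P(positive) = 0.5, so the number of positives S ~ Bin(13, 0.5).
Step 4: Two-sided exact p-value = sum of Bin(13,0.5) probabilities at or below the observed probability = 0.266846.
Step 5: alpha = 0.1. fail to reject H0.

n_eff = 13, pos = 4, neg = 9, p = 0.266846, fail to reject H0.


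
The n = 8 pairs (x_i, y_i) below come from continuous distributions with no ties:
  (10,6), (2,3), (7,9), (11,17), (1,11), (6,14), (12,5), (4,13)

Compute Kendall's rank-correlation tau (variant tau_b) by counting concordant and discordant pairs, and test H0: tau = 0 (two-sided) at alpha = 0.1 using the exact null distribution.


Step 1: Enumerate the 28 unordered pairs (i,j) with i<j and classify each by sign(x_j-x_i) * sign(y_j-y_i).
  (1,2):dx=-8,dy=-3->C; (1,3):dx=-3,dy=+3->D; (1,4):dx=+1,dy=+11->C; (1,5):dx=-9,dy=+5->D
  (1,6):dx=-4,dy=+8->D; (1,7):dx=+2,dy=-1->D; (1,8):dx=-6,dy=+7->D; (2,3):dx=+5,dy=+6->C
  (2,4):dx=+9,dy=+14->C; (2,5):dx=-1,dy=+8->D; (2,6):dx=+4,dy=+11->C; (2,7):dx=+10,dy=+2->C
  (2,8):dx=+2,dy=+10->C; (3,4):dx=+4,dy=+8->C; (3,5):dx=-6,dy=+2->D; (3,6):dx=-1,dy=+5->D
  (3,7):dx=+5,dy=-4->D; (3,8):dx=-3,dy=+4->D; (4,5):dx=-10,dy=-6->C; (4,6):dx=-5,dy=-3->C
  (4,7):dx=+1,dy=-12->D; (4,8):dx=-7,dy=-4->C; (5,6):dx=+5,dy=+3->C; (5,7):dx=+11,dy=-6->D
  (5,8):dx=+3,dy=+2->C; (6,7):dx=+6,dy=-9->D; (6,8):dx=-2,dy=-1->C; (7,8):dx=-8,dy=+8->D
Step 2: C = 14, D = 14, total pairs = 28.
Step 3: tau = (C - D)/(n(n-1)/2) = (14 - 14)/28 = 0.000000.
Step 4: Exact two-sided p-value (enumerate n! = 40320 permutations of y under H0): p = 1.000000.
Step 5: alpha = 0.1. fail to reject H0.

tau_b = 0.0000 (C=14, D=14), p = 1.000000, fail to reject H0.


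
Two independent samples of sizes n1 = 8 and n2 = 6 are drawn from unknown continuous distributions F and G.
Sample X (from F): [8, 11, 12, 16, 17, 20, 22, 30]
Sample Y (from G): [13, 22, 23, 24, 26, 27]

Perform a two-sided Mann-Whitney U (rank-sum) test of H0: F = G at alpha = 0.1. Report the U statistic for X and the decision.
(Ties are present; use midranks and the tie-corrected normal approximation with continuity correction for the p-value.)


Step 1: Combine and sort all 14 observations; assign midranks.
sorted (value, group): (8,X), (11,X), (12,X), (13,Y), (16,X), (17,X), (20,X), (22,X), (22,Y), (23,Y), (24,Y), (26,Y), (27,Y), (30,X)
ranks: 8->1, 11->2, 12->3, 13->4, 16->5, 17->6, 20->7, 22->8.5, 22->8.5, 23->10, 24->11, 26->12, 27->13, 30->14
Step 2: Rank sum for X: R1 = 1 + 2 + 3 + 5 + 6 + 7 + 8.5 + 14 = 46.5.
Step 3: U_X = R1 - n1(n1+1)/2 = 46.5 - 8*9/2 = 46.5 - 36 = 10.5.
       U_Y = n1*n2 - U_X = 48 - 10.5 = 37.5.
Step 4: Ties are present, so use the tie-corrected normal approximation (with continuity correction) for the p-value.
Step 5: p-value = 0.092930; compare to alpha = 0.1. reject H0.

U_X = 10.5, p = 0.092930, reject H0 at alpha = 0.1.


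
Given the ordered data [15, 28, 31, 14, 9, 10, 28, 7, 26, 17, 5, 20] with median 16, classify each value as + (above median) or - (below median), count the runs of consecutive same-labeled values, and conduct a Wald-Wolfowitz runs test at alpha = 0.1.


Step 1: Compute median = 16; label A = above, B = below.
Labels in order: BAABBBABAABA  (n_A = 6, n_B = 6)
Step 2: Count runs R = 8.
Step 3: Under H0 (random ordering), E[R] = 2*n_A*n_B/(n_A+n_B) + 1 = 2*6*6/12 + 1 = 7.0000.
        Var[R] = 2*n_A*n_B*(2*n_A*n_B - n_A - n_B) / ((n_A+n_B)^2 * (n_A+n_B-1)) = 4320/1584 = 2.7273.
        SD[R] = 1.6514.
Step 4: Continuity-corrected z = (R - 0.5 - E[R]) / SD[R] = (8 - 0.5 - 7.0000) / 1.6514 = 0.3028.
Step 5: Two-sided p-value via normal approximation = 2*(1 - Phi(|z|)) = 0.762069.
Step 6: alpha = 0.1. fail to reject H0.

R = 8, z = 0.3028, p = 0.762069, fail to reject H0.


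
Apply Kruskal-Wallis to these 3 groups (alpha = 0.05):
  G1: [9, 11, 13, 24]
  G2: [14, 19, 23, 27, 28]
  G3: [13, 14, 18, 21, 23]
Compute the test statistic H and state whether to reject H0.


Step 1: Combine all N = 14 observations and assign midranks.
sorted (value, group, rank): (9,G1,1), (11,G1,2), (13,G1,3.5), (13,G3,3.5), (14,G2,5.5), (14,G3,5.5), (18,G3,7), (19,G2,8), (21,G3,9), (23,G2,10.5), (23,G3,10.5), (24,G1,12), (27,G2,13), (28,G2,14)
Step 2: Sum ranks within each group.
R_1 = 18.5 (n_1 = 4)
R_2 = 51 (n_2 = 5)
R_3 = 35.5 (n_3 = 5)
Step 3: H = 12/(N(N+1)) * sum(R_i^2/n_i) - 3(N+1)
     = 12/(14*15) * (18.5^2/4 + 51^2/5 + 35.5^2/5) - 3*15
     = 0.057143 * 857.812 - 45
     = 4.017857.
Step 4: Ties present; correction factor C = 1 - 18/(14^3 - 14) = 0.993407. Corrected H = 4.017857 / 0.993407 = 4.044524.
Step 5: Under H0, H ~ chi^2(2); p-value = 0.132356.
Step 6: alpha = 0.05. fail to reject H0.

H = 4.0445, df = 2, p = 0.132356, fail to reject H0.


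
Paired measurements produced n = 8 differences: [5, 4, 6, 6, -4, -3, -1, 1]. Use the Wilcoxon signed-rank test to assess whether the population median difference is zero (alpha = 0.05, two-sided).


Step 1: Drop any zero differences (none here) and take |d_i|.
|d| = [5, 4, 6, 6, 4, 3, 1, 1]
Step 2: Midrank |d_i| (ties get averaged ranks).
ranks: |5|->6, |4|->4.5, |6|->7.5, |6|->7.5, |4|->4.5, |3|->3, |1|->1.5, |1|->1.5
Step 3: Attach original signs; sum ranks with positive sign and with negative sign.
W+ = 6 + 4.5 + 7.5 + 7.5 + 1.5 = 27
W- = 4.5 + 3 + 1.5 = 9
(Check: W+ + W- = 36 should equal n(n+1)/2 = 36.)
Step 4: Test statistic W = min(W+, W-) = 9.
Step 5: Ties in |d|, so use the tie-corrected normal approximation.
        E[W] = n(n+1)/4 = 8*9/4 = 18.
        Tie groups: |d|=1 (t=2), |d|=4 (t=2), |d|=6 (t=2); sum(t^3 - t) = 18.
        Var[W] = n(n+1)(2n+1)/24 - sum(t^3-t)/48 = 1224/24 - 18/48 = 50.625.
        z = (W - E[W]) / sqrt(Var[W]) = (9 - 18) / 7.1151 = -1.2649.
        Two-sided p = 2*Phi(z) = 0.205903.
Step 6: alpha = 0.05. fail to reject H0.

W+ = 27, W- = 9, W = min = 9, p = 0.205903, fail to reject H0.


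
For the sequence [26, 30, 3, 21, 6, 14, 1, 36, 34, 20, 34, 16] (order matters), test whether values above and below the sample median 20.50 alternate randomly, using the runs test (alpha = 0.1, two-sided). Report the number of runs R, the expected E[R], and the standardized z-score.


Step 1: Compute median = 20.50; label A = above, B = below.
Labels in order: AABABBBAABAB  (n_A = 6, n_B = 6)
Step 2: Count runs R = 8.
Step 3: Under H0 (random ordering), E[R] = 2*n_A*n_B/(n_A+n_B) + 1 = 2*6*6/12 + 1 = 7.0000.
        Var[R] = 2*n_A*n_B*(2*n_A*n_B - n_A - n_B) / ((n_A+n_B)^2 * (n_A+n_B-1)) = 4320/1584 = 2.7273.
        SD[R] = 1.6514.
Step 4: Continuity-corrected z = (R - 0.5 - E[R]) / SD[R] = (8 - 0.5 - 7.0000) / 1.6514 = 0.3028.
Step 5: Two-sided p-value via normal approximation = 2*(1 - Phi(|z|)) = 0.762069.
Step 6: alpha = 0.1. fail to reject H0.

R = 8, z = 0.3028, p = 0.762069, fail to reject H0.


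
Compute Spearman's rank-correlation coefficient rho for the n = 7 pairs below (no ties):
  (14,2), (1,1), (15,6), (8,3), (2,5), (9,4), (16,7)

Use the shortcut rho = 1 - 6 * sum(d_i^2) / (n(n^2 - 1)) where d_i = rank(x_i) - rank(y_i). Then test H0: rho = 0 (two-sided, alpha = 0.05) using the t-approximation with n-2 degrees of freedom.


Step 1: Rank x and y separately (midranks; no ties here).
rank(x): 14->5, 1->1, 15->6, 8->3, 2->2, 9->4, 16->7
rank(y): 2->2, 1->1, 6->6, 3->3, 5->5, 4->4, 7->7
Step 2: d_i = R_x(i) - R_y(i); compute d_i^2.
  (5-2)^2=9, (1-1)^2=0, (6-6)^2=0, (3-3)^2=0, (2-5)^2=9, (4-4)^2=0, (7-7)^2=0
sum(d^2) = 18.
Step 3: rho = 1 - 6*18 / (7*(7^2 - 1)) = 1 - 108/336 = 0.678571.
Step 4: Under H0, t = rho * sqrt((n-2)/(1-rho^2)) = 2.0657 ~ t(5).
Step 5: Two-sided p-value from the t-distribution with 5 df = 0.093750.
Step 6: alpha = 0.05. fail to reject H0.

rho = 0.6786, p = 0.093750, fail to reject H0 at alpha = 0.05.


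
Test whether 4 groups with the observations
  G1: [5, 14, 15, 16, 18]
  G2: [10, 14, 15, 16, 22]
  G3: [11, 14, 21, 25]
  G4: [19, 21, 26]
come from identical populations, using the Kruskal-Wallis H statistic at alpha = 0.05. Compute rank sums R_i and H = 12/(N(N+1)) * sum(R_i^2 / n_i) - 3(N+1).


Step 1: Combine all N = 17 observations and assign midranks.
sorted (value, group, rank): (5,G1,1), (10,G2,2), (11,G3,3), (14,G1,5), (14,G2,5), (14,G3,5), (15,G1,7.5), (15,G2,7.5), (16,G1,9.5), (16,G2,9.5), (18,G1,11), (19,G4,12), (21,G3,13.5), (21,G4,13.5), (22,G2,15), (25,G3,16), (26,G4,17)
Step 2: Sum ranks within each group.
R_1 = 34 (n_1 = 5)
R_2 = 39 (n_2 = 5)
R_3 = 37.5 (n_3 = 4)
R_4 = 42.5 (n_4 = 3)
Step 3: H = 12/(N(N+1)) * sum(R_i^2/n_i) - 3(N+1)
     = 12/(17*18) * (34^2/5 + 39^2/5 + 37.5^2/4 + 42.5^2/3) - 3*18
     = 0.039216 * 1489.05 - 54
     = 4.393954.
Step 4: Ties present; correction factor C = 1 - 42/(17^3 - 17) = 0.991422. Corrected H = 4.393954 / 0.991422 = 4.431974.
Step 5: Under H0, H ~ chi^2(3); p-value = 0.218439.
Step 6: alpha = 0.05. fail to reject H0.

H = 4.4320, df = 3, p = 0.218439, fail to reject H0.


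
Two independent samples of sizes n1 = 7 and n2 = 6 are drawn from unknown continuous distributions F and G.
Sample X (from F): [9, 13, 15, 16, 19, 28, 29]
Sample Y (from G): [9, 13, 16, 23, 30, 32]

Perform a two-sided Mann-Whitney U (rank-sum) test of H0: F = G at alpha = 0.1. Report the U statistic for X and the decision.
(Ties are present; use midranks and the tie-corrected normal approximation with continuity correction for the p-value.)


Step 1: Combine and sort all 13 observations; assign midranks.
sorted (value, group): (9,X), (9,Y), (13,X), (13,Y), (15,X), (16,X), (16,Y), (19,X), (23,Y), (28,X), (29,X), (30,Y), (32,Y)
ranks: 9->1.5, 9->1.5, 13->3.5, 13->3.5, 15->5, 16->6.5, 16->6.5, 19->8, 23->9, 28->10, 29->11, 30->12, 32->13
Step 2: Rank sum for X: R1 = 1.5 + 3.5 + 5 + 6.5 + 8 + 10 + 11 = 45.5.
Step 3: U_X = R1 - n1(n1+1)/2 = 45.5 - 7*8/2 = 45.5 - 28 = 17.5.
       U_Y = n1*n2 - U_X = 42 - 17.5 = 24.5.
Step 4: Ties are present, so use the tie-corrected normal approximation (with continuity correction) for the p-value.
Step 5: p-value = 0.666942; compare to alpha = 0.1. fail to reject H0.

U_X = 17.5, p = 0.666942, fail to reject H0 at alpha = 0.1.


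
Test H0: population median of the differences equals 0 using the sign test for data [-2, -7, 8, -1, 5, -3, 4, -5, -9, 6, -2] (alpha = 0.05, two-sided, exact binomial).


Step 1: Discard zero differences. Original n = 11; n_eff = number of nonzero differences = 11.
Nonzero differences (with sign): -2, -7, +8, -1, +5, -3, +4, -5, -9, +6, -2
Step 2: Count signs: positive = 4, negative = 7.
Step 3: Under H0: P(positive) = 0.5, so the number of positives S ~ Bin(11, 0.5).
Step 4: Two-sided exact p-value = sum of Bin(11,0.5) probabilities at or below the observed probability = 0.548828.
Step 5: alpha = 0.05. fail to reject H0.

n_eff = 11, pos = 4, neg = 7, p = 0.548828, fail to reject H0.


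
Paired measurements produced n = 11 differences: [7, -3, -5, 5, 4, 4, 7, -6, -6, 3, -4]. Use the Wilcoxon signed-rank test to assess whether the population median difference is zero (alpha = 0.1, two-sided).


Step 1: Drop any zero differences (none here) and take |d_i|.
|d| = [7, 3, 5, 5, 4, 4, 7, 6, 6, 3, 4]
Step 2: Midrank |d_i| (ties get averaged ranks).
ranks: |7|->10.5, |3|->1.5, |5|->6.5, |5|->6.5, |4|->4, |4|->4, |7|->10.5, |6|->8.5, |6|->8.5, |3|->1.5, |4|->4
Step 3: Attach original signs; sum ranks with positive sign and with negative sign.
W+ = 10.5 + 6.5 + 4 + 4 + 10.5 + 1.5 = 37
W- = 1.5 + 6.5 + 8.5 + 8.5 + 4 = 29
(Check: W+ + W- = 66 should equal n(n+1)/2 = 66.)
Step 4: Test statistic W = min(W+, W-) = 29.
Step 5: Ties in |d|, so use the tie-corrected normal approximation.
        E[W] = n(n+1)/4 = 11*12/4 = 33.
        Tie groups: |d|=3 (t=2), |d|=4 (t=3), |d|=5 (t=2), |d|=6 (t=2), |d|=7 (t=2); sum(t^3 - t) = 48.
        Var[W] = n(n+1)(2n+1)/24 - sum(t^3-t)/48 = 3036/24 - 48/48 = 125.5.
        z = (W - E[W]) / sqrt(Var[W]) = (29 - 33) / 11.2027 = -0.3571.
        Two-sided p = 2*Phi(z) = 0.721049.
Step 6: alpha = 0.1. fail to reject H0.

W+ = 37, W- = 29, W = min = 29, p = 0.721049, fail to reject H0.


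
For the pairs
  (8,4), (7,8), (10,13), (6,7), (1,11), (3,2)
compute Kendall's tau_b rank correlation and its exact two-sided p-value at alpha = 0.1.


Step 1: Enumerate the 15 unordered pairs (i,j) with i<j and classify each by sign(x_j-x_i) * sign(y_j-y_i).
  (1,2):dx=-1,dy=+4->D; (1,3):dx=+2,dy=+9->C; (1,4):dx=-2,dy=+3->D; (1,5):dx=-7,dy=+7->D
  (1,6):dx=-5,dy=-2->C; (2,3):dx=+3,dy=+5->C; (2,4):dx=-1,dy=-1->C; (2,5):dx=-6,dy=+3->D
  (2,6):dx=-4,dy=-6->C; (3,4):dx=-4,dy=-6->C; (3,5):dx=-9,dy=-2->C; (3,6):dx=-7,dy=-11->C
  (4,5):dx=-5,dy=+4->D; (4,6):dx=-3,dy=-5->C; (5,6):dx=+2,dy=-9->D
Step 2: C = 9, D = 6, total pairs = 15.
Step 3: tau = (C - D)/(n(n-1)/2) = (9 - 6)/15 = 0.200000.
Step 4: Exact two-sided p-value (enumerate n! = 720 permutations of y under H0): p = 0.719444.
Step 5: alpha = 0.1. fail to reject H0.

tau_b = 0.2000 (C=9, D=6), p = 0.719444, fail to reject H0.
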